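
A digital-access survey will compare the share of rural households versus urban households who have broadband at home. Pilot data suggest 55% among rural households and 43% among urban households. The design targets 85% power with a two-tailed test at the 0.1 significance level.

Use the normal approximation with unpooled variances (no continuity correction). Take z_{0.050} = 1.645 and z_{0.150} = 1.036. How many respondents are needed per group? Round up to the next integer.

n = 246 per group

n = (z_{α/2} + z_β)² · [p₁(1−p₁) + p₂(1−p₂)] / (p₁ − p₂)²
  = (1.645 + 1.036)² · (0.55·0.45 + 0.43·0.57) / (0.12)²
  = (2.681)² · (0.2475 + 0.2451) / 0.0144
  = 7.1878 · 0.4926 / 0.0144
  = 245.88
Round up → n = 246 per group.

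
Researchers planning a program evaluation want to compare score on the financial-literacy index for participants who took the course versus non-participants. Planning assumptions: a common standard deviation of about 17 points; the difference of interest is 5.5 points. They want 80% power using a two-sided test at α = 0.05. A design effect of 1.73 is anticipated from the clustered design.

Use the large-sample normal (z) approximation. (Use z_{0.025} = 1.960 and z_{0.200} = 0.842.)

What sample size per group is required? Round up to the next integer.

n = (z_{α/2} + z_β)² · (σ₁² + σ₂²) / δ²
  = (1.960 + 0.842)² · (2·17² = 578) / 5.5²
  = 7.8512 · 578 / 30.25
  = 150.02
Design effect: 1.73 × 150.02 = 259.53.
Round up → n = 260 per group.

n = 260 per group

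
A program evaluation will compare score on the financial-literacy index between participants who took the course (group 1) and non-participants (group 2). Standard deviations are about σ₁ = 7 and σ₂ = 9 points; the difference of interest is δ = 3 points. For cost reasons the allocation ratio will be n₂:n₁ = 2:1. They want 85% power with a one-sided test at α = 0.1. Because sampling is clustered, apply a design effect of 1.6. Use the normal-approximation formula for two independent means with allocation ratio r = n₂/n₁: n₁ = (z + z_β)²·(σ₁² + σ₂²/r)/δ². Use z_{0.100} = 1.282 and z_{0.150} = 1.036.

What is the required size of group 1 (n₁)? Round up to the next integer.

n₁ = 86

n₁ = (z_α + z_β)² · (σ₁² + σ₂²/r) / δ²
   = (1.282 + 1.036)² · (7² + 9²/2) / 3²
   = 5.3731 · (49 + 40.5) / 9
   = 5.3731 · 89.5 / 9
   = 53.43
Design effect: 1.6 × 53.43 = 85.49.
Round up → n₁ = 86; n₂ = r·n₁ = 2 × 86 = 172.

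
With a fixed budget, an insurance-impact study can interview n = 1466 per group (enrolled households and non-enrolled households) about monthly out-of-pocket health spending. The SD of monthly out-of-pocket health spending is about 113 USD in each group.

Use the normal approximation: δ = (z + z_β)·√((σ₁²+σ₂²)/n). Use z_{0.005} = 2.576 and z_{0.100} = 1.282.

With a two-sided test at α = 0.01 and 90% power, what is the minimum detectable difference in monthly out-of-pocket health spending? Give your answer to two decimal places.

δ = (z_{α/2} + z_β) · √((σ₁²+σ₂²)/n)
  = (2.576 + 1.282) · √(25538/1466)
  = 3.858 · √17.4202
  = 3.858 · 4.1738
  = 16.1023

Minimum detectable difference ≈ 16.10 USD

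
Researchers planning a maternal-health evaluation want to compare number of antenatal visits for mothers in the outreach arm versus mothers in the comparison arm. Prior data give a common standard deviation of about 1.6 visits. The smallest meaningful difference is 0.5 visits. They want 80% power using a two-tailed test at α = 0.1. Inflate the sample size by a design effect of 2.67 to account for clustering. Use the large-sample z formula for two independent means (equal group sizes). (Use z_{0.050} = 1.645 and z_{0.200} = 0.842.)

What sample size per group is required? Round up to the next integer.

n = (z_{α/2} + z_β)² · (σ₁² + σ₂²) / δ²
  = (1.645 + 0.842)² · (2·1.6² = 5.12) / 0.5²
  = 6.1852 · 5.12 / 0.25
  = 126.67
Design effect: 2.67 × 126.67 = 338.21.
Round up → n = 339 per group.

n = 339 per group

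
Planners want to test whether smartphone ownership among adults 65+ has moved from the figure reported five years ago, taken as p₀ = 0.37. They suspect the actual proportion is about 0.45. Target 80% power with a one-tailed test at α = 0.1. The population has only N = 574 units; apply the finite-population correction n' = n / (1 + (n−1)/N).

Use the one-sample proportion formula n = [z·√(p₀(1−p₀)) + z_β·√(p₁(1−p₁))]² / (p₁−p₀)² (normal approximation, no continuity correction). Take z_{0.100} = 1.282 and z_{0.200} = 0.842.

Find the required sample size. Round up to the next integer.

n = 131

n = [z_α·√(p₀q₀) + z_β·√(p₁q₁)]² / (p₁ − p₀)²
  = [1.282·√(0.37·0.63) + 0.842·√(0.45·0.55)]² / (0.08)²
  = [1.282·0.4828 + 0.842·0.4975]² / 0.0064
  = [1.0378]² / 0.0064
  = 168.30
Finite-population correction (N = 574): 168.30 / (1 + (168.30 − 1)/574) = 130.32.
Round up → n = 131.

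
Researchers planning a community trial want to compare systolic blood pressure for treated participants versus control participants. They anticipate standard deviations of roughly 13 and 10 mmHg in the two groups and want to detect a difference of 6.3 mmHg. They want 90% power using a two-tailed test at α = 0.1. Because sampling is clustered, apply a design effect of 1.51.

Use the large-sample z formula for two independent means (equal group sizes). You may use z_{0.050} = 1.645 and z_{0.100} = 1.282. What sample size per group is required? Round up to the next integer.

n = (z_{α/2} + z_β)² · (σ₁² + σ₂²) / δ²
  = (1.645 + 1.282)² · (13² + 10² = 269) / 6.3²
  = 8.5673 · 269 / 39.69
  = 58.07
Design effect: 1.51 × 58.07 = 87.68.
Round up → n = 88 per group.

n = 88 per group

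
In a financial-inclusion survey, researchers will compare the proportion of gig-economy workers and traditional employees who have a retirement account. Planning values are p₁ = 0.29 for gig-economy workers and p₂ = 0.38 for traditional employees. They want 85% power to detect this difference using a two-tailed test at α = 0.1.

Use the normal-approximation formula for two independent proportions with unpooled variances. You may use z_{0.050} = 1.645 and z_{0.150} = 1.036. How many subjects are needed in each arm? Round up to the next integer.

n = (z_{α/2} + z_β)² · [p₁(1−p₁) + p₂(1−p₂)] / (p₁ − p₂)²
  = (1.645 + 1.036)² · (0.29·0.71 + 0.38·0.62) / (-0.09)²
  = (2.681)² · (0.2059 + 0.2356) / 0.0081
  = 7.1878 · 0.4415 / 0.0081
  = 391.78
Round up → n = 392 per group.

n = 392 per group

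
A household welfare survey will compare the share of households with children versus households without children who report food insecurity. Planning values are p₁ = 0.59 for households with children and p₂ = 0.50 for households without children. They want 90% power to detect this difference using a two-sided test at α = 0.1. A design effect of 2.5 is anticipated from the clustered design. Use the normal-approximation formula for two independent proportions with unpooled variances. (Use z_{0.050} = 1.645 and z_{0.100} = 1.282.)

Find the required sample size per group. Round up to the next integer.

n = (z_{α/2} + z_β)² · [p₁(1−p₁) + p₂(1−p₂)] / (p₁ − p₂)²
  = (1.645 + 1.282)² · (0.59·0.41 + 0.50·0.50) / (0.09)²
  = (2.927)² · (0.2419 + 0.2500) / 0.0081
  = 8.5673 · 0.4919 / 0.0081
  = 520.28
Design effect: 2.5 × 520.28 = 1300.70.
Round up → n = 1301 per group.

n = 1301 per group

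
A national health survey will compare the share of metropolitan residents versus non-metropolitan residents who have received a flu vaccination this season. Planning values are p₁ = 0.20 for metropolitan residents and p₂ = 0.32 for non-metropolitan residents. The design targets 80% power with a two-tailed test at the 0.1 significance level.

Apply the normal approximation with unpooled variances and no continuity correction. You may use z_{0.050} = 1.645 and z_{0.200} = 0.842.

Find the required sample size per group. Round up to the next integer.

n = 163 per group

n = (z_{α/2} + z_β)² · [p₁(1−p₁) + p₂(1−p₂)] / (p₁ − p₂)²
  = (1.645 + 0.842)² · (0.20·0.80 + 0.32·0.68) / (-0.12)²
  = (2.487)² · (0.1600 + 0.2176) / 0.0144
  = 6.1852 · 0.3776 / 0.0144
  = 162.19
Round up → n = 163 per group.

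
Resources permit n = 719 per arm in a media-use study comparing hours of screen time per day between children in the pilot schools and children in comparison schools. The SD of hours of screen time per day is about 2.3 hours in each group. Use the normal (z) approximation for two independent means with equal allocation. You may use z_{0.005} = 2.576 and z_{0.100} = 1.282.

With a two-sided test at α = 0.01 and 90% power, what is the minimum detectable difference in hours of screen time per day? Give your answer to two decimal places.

δ = (z_{α/2} + z_β) · √((σ₁²+σ₂²)/n)
  = (2.576 + 1.282) · √(10.58/719)
  = 3.858 · √0.01471
  = 3.858 · 0.1213
  = 0.4680

Minimum detectable difference ≈ 0.47 hours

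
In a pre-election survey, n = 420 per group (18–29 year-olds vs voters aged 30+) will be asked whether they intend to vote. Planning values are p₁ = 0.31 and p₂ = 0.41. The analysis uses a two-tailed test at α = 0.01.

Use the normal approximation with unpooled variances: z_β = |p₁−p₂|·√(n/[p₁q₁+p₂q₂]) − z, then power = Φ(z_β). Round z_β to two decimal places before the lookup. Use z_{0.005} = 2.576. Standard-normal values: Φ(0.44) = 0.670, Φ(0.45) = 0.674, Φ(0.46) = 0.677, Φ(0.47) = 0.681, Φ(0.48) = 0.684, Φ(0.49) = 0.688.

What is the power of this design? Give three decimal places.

z_β = |p₁−p₂|·√(n/[p₁q₁+p₂q₂]) − z_{α/2}
    = 0.10 · √(420/0.4558) − 2.576
    = 0.10 · 30.3555 − 2.576
    = 3.0356 − 2.576 = 0.4596 → 0.46
Power = Φ(0.46) = 0.677.

Power ≈ 0.677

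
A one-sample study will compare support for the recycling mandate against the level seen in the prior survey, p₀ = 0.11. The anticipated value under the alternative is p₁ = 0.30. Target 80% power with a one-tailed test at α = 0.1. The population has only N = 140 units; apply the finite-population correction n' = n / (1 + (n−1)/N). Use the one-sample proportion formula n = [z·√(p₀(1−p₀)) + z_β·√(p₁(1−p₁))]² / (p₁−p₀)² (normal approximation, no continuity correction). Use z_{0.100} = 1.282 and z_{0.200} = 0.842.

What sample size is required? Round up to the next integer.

n = 16

n = [z_α·√(p₀q₀) + z_β·√(p₁q₁)]² / (p₁ − p₀)²
  = [1.282·√(0.11·0.89) + 0.842·√(0.30·0.70)]² / (0.19)²
  = [1.282·0.3129 + 0.842·0.4583]² / 0.0361
  = [0.7870]² / 0.0361
  = 17.16
Finite-population correction (N = 140): 17.16 / (1 + (17.16 − 1)/140) = 15.38.
Round up → n = 16.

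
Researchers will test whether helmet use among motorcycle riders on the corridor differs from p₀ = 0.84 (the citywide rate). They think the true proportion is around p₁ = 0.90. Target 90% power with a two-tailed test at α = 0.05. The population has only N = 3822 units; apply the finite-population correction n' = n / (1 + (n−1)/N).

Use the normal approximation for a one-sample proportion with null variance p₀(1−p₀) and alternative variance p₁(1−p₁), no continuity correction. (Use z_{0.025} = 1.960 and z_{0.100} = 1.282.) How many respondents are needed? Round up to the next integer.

n = 311

n = [z_{α/2}·√(p₀q₀) + z_β·√(p₁q₁)]² / (p₁ − p₀)²
  = [1.960·√(0.84·0.16) + 1.282·√(0.90·0.10)]² / (0.06)²
  = [1.960·0.3666 + 1.282·0.3000]² / 0.0036
  = [1.1031]² / 0.0036
  = 338.04
Finite-population correction (N = 3822): 338.04 / (1 + (338.04 − 1)/3822) = 310.64.
Round up → n = 311.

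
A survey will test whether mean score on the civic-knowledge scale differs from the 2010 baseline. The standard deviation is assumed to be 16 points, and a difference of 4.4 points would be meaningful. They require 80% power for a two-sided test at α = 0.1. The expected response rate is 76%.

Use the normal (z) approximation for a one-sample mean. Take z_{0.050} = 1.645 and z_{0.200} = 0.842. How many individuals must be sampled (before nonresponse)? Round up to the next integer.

n = (z_{α/2} + z_β)² · σ² / δ²
  = (1.645 + 0.842)² · 16² / 4.4²
  = 6.1852 · 256 / 19.36
  = 81.79
Adjust for 76% response: 81.79 / 0.76 = 107.61.
Round up → n = 108.

n = 108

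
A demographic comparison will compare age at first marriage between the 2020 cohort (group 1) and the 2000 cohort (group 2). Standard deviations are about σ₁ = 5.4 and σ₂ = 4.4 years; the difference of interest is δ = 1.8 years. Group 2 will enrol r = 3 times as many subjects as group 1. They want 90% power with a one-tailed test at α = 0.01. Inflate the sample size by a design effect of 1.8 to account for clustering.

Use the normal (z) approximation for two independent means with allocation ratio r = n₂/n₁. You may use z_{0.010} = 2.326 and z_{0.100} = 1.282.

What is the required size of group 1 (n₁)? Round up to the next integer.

n₁ = 258

n₁ = (z_α + z_β)² · (σ₁² + σ₂²/r) / δ²
   = (2.326 + 1.282)² · (5.4² + 4.4²/3) / 1.8²
   = 13.0177 · (29.16 + 6.4533) / 3.24
   = 13.0177 · 35.6133 / 3.24
   = 143.09
Design effect: 1.8 × 143.09 = 257.56.
Round up → n₁ = 258; n₂ = r·n₁ = 3 × 258 = 774.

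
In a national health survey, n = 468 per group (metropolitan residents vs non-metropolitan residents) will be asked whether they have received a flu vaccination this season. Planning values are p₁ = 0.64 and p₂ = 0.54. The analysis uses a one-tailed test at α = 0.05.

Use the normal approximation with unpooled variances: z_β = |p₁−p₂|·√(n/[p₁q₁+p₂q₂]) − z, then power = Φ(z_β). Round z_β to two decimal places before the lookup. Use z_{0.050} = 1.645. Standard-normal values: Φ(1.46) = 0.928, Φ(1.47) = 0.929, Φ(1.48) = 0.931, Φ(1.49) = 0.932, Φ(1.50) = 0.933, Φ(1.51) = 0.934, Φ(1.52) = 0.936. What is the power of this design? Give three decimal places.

z_β = |p₁−p₂|·√(n/[p₁q₁+p₂q₂]) − z_α
    = 0.10 · √(468/0.4788) − 1.645
    = 0.10 · 31.2641 − 1.645
    = 3.1264 − 1.645 = 1.4814 → 1.48
Power = Φ(1.48) = 0.931.

Power ≈ 0.931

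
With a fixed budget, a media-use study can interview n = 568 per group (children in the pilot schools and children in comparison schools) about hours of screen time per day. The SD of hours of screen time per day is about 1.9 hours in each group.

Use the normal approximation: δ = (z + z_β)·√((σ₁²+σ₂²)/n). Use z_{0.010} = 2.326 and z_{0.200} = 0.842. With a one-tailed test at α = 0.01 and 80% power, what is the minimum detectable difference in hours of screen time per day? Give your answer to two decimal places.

δ = (z_α + z_β) · √((σ₁²+σ₂²)/n)
  = (2.326 + 0.842) · √(7.22/568)
  = 3.168 · √0.01271
  = 3.168 · 0.1127
  = 0.3572

Minimum detectable difference ≈ 0.36 hours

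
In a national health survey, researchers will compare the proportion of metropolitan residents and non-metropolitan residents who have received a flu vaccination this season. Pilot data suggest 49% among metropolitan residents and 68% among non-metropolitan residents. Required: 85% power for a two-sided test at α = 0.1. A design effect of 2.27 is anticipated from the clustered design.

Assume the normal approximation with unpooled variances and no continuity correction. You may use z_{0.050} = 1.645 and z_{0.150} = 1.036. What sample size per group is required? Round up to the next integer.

n = 212 per group

n = (z_{α/2} + z_β)² · [p₁(1−p₁) + p₂(1−p₂)] / (p₁ − p₂)²
  = (1.645 + 1.036)² · (0.49·0.51 + 0.68·0.32) / (-0.19)²
  = (2.681)² · (0.2499 + 0.2176) / 0.0361
  = 7.1878 · 0.4675 / 0.0361
  = 93.08
Design effect: 2.27 × 93.08 = 211.30.
Round up → n = 212 per group.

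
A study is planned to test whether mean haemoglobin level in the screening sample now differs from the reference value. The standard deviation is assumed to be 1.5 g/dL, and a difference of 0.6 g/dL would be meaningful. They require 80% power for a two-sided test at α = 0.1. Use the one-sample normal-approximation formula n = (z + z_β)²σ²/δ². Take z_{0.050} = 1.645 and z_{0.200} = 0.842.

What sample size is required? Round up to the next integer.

n = 39

n = (z_{α/2} + z_β)² · σ² / δ²
  = (1.645 + 0.842)² · 1.5² / 0.6²
  = 6.1852 · 2.25 / 0.36
  = 38.66
Round up → n = 39.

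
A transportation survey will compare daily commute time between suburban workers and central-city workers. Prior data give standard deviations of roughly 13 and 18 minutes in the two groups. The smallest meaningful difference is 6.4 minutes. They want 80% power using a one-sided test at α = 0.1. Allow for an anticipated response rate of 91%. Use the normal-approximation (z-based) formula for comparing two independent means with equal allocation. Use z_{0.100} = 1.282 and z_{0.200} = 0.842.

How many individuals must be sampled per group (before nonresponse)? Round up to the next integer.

n = (z_α + z_β)² · (σ₁² + σ₂²) / δ²
  = (1.282 + 0.842)² · (13² + 18² = 493) / 6.4²
  = 4.5114 · 493 / 40.96
  = 54.30
Adjust for 91% response: 54.30 / 0.91 = 59.67.
Round up → n = 60 per group.

n = 60 per group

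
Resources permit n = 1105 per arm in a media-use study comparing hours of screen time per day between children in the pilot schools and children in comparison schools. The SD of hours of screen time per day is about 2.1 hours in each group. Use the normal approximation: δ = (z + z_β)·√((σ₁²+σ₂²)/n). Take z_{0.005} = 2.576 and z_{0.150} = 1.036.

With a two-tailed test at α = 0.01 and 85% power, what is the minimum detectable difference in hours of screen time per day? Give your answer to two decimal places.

Minimum detectable difference ≈ 0.32 hours

δ = (z_{α/2} + z_β) · √((σ₁²+σ₂²)/n)
  = (2.576 + 1.036) · √(8.82/1105)
  = 3.612 · √0.00798
  = 3.612 · 0.0893
  = 0.3227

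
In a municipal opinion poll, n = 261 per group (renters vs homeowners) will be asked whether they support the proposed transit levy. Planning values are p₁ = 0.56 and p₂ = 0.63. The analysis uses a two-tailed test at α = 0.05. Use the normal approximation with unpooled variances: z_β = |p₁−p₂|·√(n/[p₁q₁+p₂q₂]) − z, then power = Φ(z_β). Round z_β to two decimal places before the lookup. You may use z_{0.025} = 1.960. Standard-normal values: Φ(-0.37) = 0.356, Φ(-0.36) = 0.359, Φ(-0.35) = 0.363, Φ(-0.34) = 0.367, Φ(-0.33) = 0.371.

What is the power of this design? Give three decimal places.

Power ≈ 0.371

z_β = |p₁−p₂|·√(n/[p₁q₁+p₂q₂]) − z_{α/2}
    = 0.07 · √(261/0.4795) − 1.960
    = 0.07 · 23.3306 − 1.960
    = 1.6331 − 1.960 = -0.3269 → -0.33
Power = Φ(-0.33) = 0.371.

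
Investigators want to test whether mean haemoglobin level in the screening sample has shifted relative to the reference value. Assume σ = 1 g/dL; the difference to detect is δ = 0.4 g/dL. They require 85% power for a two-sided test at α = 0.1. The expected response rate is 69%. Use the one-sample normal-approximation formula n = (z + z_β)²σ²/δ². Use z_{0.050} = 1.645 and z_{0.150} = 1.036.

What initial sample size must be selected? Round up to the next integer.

n = 66

n = (z_{α/2} + z_β)² · σ² / δ²
  = (1.645 + 1.036)² · 1² / 0.4²
  = 7.1878 · 1 / 0.16
  = 44.92
Adjust for 69% response: 44.92 / 0.69 = 65.11.
Round up → n = 66.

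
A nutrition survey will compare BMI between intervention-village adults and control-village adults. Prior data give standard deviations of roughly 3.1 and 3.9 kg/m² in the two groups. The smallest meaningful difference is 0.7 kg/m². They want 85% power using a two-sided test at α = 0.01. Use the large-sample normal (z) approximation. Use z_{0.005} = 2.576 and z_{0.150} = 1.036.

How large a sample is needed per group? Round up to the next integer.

n = 661 per group

n = (z_{α/2} + z_β)² · (σ₁² + σ₂²) / δ²
  = (2.576 + 1.036)² · (3.1² + 3.9² = 24.82) / 0.7²
  = 13.0465 · 24.82 / 0.49
  = 660.85
Round up → n = 661 per group.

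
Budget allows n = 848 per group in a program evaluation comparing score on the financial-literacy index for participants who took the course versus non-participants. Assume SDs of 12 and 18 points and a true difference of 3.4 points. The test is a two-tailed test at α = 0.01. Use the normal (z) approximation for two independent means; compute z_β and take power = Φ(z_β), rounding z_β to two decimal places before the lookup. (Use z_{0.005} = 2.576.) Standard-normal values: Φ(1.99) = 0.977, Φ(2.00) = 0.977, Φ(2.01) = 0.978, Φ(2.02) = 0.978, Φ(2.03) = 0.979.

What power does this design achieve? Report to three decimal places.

Power ≈ 0.977

z_β = δ·√(n/(σ₁²+σ₂²)) − z_{α/2}
    = 3.4 · √(848/468) − 2.576
    = 3.4 · 1.34609 − 2.576
    = 4.5767 − 2.576 = 2.0007 → 2.00
Power = Φ(2.00) = 0.977.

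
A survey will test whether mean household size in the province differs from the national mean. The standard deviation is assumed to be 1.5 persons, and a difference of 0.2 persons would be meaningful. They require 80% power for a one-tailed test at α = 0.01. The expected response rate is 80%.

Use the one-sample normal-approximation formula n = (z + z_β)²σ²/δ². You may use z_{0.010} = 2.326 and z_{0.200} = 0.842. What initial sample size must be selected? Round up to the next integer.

n = 706

n = (z_α + z_β)² · σ² / δ²
  = (2.326 + 0.842)² · 1.5² / 0.2²
  = 10.0362 · 2.25 / 0.04
  = 564.54
Adjust for 80% response: 564.54 / 0.80 = 705.67.
Round up → n = 706.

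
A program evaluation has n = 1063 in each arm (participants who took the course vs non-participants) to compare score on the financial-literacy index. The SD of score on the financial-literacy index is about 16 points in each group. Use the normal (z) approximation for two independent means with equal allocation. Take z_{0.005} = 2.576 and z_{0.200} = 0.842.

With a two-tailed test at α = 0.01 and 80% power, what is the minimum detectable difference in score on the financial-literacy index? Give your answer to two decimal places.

δ = (z_{α/2} + z_β) · √((σ₁²+σ₂²)/n)
  = (2.576 + 0.842) · √(512/1063)
  = 3.418 · √0.48166
  = 3.418 · 0.6940
  = 2.3721

Minimum detectable difference ≈ 2.37 points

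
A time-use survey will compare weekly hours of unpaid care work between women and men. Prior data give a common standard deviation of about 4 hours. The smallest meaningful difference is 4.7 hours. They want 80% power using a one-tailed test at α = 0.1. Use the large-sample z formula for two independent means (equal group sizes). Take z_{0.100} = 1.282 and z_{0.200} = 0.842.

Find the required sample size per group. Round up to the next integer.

n = (z_α + z_β)² · (σ₁² + σ₂²) / δ²
  = (1.282 + 0.842)² · (2·4² = 32) / 4.7²
  = 4.5114 · 32 / 22.09
  = 6.54
Round up → n = 7 per group.

n = 7 per group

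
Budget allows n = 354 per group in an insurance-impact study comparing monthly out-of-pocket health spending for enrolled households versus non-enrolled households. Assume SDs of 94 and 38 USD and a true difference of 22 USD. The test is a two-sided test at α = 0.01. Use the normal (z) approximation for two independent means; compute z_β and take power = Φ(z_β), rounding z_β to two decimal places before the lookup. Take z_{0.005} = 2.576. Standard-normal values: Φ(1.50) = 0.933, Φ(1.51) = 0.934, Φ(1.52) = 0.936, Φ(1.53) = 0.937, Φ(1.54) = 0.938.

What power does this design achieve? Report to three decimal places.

Power ≈ 0.934

z_β = δ·√(n/(σ₁²+σ₂²)) − z_{α/2}
    = 22 · √(354/10280) − 2.576
    = 22 · 0.18557 − 2.576
    = 4.0825 − 2.576 = 1.5065 → 1.51
Power = Φ(1.51) = 0.934.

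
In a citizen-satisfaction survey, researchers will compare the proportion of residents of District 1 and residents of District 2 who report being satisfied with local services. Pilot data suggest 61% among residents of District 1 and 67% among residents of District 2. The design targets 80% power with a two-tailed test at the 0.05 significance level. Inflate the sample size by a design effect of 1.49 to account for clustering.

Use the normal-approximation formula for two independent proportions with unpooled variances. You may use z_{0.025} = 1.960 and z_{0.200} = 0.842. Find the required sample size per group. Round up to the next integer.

n = (z_{α/2} + z_β)² · [p₁(1−p₁) + p₂(1−p₂)] / (p₁ − p₂)²
  = (1.960 + 0.842)² · (0.61·0.39 + 0.67·0.33) / (-0.06)²
  = (2.802)² · (0.2379 + 0.2211) / 0.0036
  = 7.8512 · 0.4590 / 0.0036
  = 1001.03
Design effect: 1.49 × 1001.03 = 1491.53.
Round up → n = 1492 per group.

n = 1492 per group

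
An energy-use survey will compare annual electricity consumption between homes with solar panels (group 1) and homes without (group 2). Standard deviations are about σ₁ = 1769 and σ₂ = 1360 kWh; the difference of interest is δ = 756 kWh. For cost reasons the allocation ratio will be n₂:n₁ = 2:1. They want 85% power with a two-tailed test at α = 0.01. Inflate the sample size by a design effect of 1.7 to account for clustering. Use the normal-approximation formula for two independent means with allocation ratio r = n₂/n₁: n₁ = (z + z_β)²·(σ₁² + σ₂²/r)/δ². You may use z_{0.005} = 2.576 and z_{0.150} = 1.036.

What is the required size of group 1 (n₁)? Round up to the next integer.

n₁ = 158

n₁ = (z_{α/2} + z_β)² · (σ₁² + σ₂²/r) / δ²
   = (2.576 + 1.036)² · (1769² + 1360²/2) / 756²
   = 13.0465 · (3129361 + 924800) / 571536
   = 13.0465 · 4054161 / 571536
   = 92.54
Design effect: 1.7 × 92.54 = 157.33.
Round up → n₁ = 158; n₂ = r·n₁ = 2 × 158 = 316.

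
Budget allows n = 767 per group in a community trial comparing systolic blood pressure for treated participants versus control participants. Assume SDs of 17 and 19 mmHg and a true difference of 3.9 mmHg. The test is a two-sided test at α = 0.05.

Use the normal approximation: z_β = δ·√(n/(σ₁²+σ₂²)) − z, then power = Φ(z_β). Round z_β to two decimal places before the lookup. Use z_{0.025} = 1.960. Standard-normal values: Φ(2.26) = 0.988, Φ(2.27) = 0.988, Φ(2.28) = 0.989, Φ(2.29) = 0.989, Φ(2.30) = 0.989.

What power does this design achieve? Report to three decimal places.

z_β = δ·√(n/(σ₁²+σ₂²)) − z_{α/2}
    = 3.9 · √(767/650) − 1.960
    = 3.9 · 1.08628 − 1.960
    = 4.2365 − 1.960 = 2.2765 → 2.28
Power = Φ(2.28) = 0.989.

Power ≈ 0.989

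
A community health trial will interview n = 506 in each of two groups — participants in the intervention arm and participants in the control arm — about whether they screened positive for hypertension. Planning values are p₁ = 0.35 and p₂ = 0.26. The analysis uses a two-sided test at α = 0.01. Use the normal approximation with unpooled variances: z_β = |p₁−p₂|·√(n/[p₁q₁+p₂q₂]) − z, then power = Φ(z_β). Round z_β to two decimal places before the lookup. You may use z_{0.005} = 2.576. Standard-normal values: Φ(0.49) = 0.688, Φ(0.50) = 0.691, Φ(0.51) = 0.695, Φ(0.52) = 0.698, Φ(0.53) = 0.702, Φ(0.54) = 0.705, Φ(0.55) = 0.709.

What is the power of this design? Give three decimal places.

Power ≈ 0.709

z_β = |p₁−p₂|·√(n/[p₁q₁+p₂q₂]) − z_{α/2}
    = 0.09 · √(506/0.4199) − 2.576
    = 0.09 · 34.7138 − 2.576
    = 3.1242 − 2.576 = 0.5482 → 0.55
Power = Φ(0.55) = 0.709.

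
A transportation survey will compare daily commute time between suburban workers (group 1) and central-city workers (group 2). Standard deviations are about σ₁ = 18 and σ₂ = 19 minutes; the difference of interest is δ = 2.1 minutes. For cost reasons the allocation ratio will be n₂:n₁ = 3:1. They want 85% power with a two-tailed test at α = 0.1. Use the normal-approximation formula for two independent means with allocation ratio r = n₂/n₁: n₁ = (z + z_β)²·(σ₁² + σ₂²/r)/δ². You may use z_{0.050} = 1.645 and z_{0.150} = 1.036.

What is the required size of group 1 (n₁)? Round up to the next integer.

n₁ = (z_{α/2} + z_β)² · (σ₁² + σ₂²/r) / δ²
   = (1.645 + 1.036)² · (18² + 19²/3) / 2.1²
   = 7.1878 · (324 + 120.3333) / 4.41
   = 7.1878 · 444.3333 / 4.41
   = 724.21
Round up → n₁ = 725; n₂ = r·n₁ = 3 × 725 = 2175.

n₁ = 725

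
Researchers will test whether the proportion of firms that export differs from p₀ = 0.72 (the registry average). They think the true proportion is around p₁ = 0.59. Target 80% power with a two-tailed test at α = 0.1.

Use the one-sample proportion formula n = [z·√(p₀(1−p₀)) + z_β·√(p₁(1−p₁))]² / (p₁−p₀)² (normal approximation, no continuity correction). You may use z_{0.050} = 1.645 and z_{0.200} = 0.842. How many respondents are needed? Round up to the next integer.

n = 79

n = [z_{α/2}·√(p₀q₀) + z_β·√(p₁q₁)]² / (p₁ − p₀)²
  = [1.645·√(0.72·0.28) + 0.842·√(0.59·0.41)]² / (-0.13)²
  = [1.645·0.4490 + 0.842·0.4918]² / 0.0169
  = [1.1527]² / 0.0169
  = 78.63
Round up → n = 79.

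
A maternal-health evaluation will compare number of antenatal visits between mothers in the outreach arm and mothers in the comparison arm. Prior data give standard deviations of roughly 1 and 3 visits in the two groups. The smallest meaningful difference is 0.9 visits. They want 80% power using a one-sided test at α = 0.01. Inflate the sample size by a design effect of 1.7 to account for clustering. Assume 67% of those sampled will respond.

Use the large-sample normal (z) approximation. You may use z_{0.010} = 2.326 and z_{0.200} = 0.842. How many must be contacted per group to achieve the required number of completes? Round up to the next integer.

n = 315 per group

n = (z_α + z_β)² · (σ₁² + σ₂²) / δ²
  = (2.326 + 0.842)² · (1² + 3² = 10) / 0.9²
  = 10.0362 · 10 / 0.81
  = 123.90
Design effect: 1.7 × 123.90 = 210.64.
Adjust for 67% response: 210.64 / 0.67 = 314.38.
Round up → n = 315 per group.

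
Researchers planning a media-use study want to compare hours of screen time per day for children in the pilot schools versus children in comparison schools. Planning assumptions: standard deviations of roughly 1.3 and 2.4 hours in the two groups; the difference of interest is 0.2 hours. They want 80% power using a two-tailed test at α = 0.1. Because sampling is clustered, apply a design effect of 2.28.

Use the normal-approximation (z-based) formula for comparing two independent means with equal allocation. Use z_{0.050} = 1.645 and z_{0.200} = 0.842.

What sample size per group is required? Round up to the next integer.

n = 2627 per group

n = (z_{α/2} + z_β)² · (σ₁² + σ₂²) / δ²
  = (1.645 + 0.842)² · (1.3² + 2.4² = 7.45) / 0.2²
  = 6.1852 · 7.45 / 0.04
  = 1151.99
Design effect: 2.28 × 1151.99 = 2626.53.
Round up → n = 2627 per group.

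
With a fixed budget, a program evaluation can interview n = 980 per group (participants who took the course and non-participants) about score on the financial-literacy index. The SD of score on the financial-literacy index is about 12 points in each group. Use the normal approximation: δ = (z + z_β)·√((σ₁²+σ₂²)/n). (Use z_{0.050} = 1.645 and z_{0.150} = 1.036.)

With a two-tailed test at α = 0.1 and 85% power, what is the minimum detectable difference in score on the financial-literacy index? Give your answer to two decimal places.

Minimum detectable difference ≈ 1.45 points

δ = (z_{α/2} + z_β) · √((σ₁²+σ₂²)/n)
  = (1.645 + 1.036) · √(288/980)
  = 2.681 · √0.29388
  = 2.681 · 0.5421
  = 1.4534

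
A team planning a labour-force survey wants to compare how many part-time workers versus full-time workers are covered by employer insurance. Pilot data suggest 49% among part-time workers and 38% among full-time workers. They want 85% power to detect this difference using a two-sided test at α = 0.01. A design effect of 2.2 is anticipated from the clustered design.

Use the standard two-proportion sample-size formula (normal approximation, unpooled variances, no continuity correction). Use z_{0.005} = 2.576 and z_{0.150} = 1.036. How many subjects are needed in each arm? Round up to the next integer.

n = (z_{α/2} + z_β)² · [p₁(1−p₁) + p₂(1−p₂)] / (p₁ − p₂)²
  = (2.576 + 1.036)² · (0.49·0.51 + 0.38·0.62) / (0.11)²
  = (3.612)² · (0.2499 + 0.2356) / 0.0121
  = 13.0465 · 0.4855 / 0.0121
  = 523.48
Design effect: 2.2 × 523.48 = 1151.65.
Round up → n = 1152 per group.

n = 1152 per group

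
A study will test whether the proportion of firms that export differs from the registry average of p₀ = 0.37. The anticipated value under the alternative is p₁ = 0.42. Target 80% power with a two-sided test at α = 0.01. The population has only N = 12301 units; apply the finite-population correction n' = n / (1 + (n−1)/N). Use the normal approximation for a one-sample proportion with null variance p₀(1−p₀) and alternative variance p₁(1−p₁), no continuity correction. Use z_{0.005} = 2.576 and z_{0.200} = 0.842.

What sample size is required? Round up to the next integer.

n = [z_{α/2}·√(p₀q₀) + z_β·√(p₁q₁)]² / (p₁ − p₀)²
  = [2.576·√(0.37·0.63) + 0.842·√(0.42·0.58)]² / (0.05)²
  = [2.576·0.4828 + 0.842·0.4936]² / 0.0025
  = [1.6593]² / 0.0025
  = 1101.28
Finite-population correction (N = 12301): 1101.28 / (1 + (1101.28 − 1)/12301) = 1010.87.
Round up → n = 1011.

n = 1011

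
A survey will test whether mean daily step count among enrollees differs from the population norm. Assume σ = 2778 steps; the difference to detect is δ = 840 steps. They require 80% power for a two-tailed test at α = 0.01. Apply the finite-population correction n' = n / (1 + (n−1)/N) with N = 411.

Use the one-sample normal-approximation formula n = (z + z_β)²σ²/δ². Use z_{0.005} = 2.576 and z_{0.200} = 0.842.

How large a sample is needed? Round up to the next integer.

n = 98

n = (z_{α/2} + z_β)² · σ² / δ²
  = (2.576 + 0.842)² · 2778² / 840²
  = 11.6827 · 7717284 / 705600
  = 127.78
Finite-population correction (N = 411): 127.78 / (1 + (127.78 − 1)/411) = 97.65.
Round up → n = 98.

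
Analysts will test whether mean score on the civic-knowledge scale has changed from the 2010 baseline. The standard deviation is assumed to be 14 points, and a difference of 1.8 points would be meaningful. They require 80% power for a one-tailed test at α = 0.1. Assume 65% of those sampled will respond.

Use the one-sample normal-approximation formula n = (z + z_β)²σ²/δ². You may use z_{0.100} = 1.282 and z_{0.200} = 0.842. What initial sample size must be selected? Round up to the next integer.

n = (z_α + z_β)² · σ² / δ²
  = (1.282 + 0.842)² · 14² / 1.8²
  = 4.5114 · 196 / 3.24
  = 272.91
Adjust for 65% response: 272.91 / 0.65 = 419.86.
Round up → n = 420.

n = 420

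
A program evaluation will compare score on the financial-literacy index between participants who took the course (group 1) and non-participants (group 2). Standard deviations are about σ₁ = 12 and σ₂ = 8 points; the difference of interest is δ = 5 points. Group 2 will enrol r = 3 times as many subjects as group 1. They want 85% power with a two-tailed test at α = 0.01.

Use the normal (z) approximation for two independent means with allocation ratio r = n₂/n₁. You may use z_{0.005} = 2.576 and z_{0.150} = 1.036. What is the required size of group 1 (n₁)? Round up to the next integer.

n₁ = (z_{α/2} + z_β)² · (σ₁² + σ₂²/r) / δ²
   = (2.576 + 1.036)² · (12² + 8²/3) / 5²
   = 13.0465 · (144 + 21.3333) / 25
   = 13.0465 · 165.3333 / 25
   = 86.28
Round up → n₁ = 87; n₂ = r·n₁ = 3 × 87 = 261.

n₁ = 87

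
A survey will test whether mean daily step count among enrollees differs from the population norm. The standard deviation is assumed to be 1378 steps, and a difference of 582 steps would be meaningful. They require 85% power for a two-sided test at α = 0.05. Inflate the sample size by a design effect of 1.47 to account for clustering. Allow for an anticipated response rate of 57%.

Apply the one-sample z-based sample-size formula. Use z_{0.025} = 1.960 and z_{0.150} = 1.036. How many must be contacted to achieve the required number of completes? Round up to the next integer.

n = (z_{α/2} + z_β)² · σ² / δ²
  = (1.960 + 1.036)² · 1378² / 582²
  = 8.9760 · 1898884 / 338724
  = 50.32
Design effect: 1.47 × 50.32 = 73.97.
Adjust for 57% response: 73.97 / 0.57 = 129.77.
Round up → n = 130.

n = 130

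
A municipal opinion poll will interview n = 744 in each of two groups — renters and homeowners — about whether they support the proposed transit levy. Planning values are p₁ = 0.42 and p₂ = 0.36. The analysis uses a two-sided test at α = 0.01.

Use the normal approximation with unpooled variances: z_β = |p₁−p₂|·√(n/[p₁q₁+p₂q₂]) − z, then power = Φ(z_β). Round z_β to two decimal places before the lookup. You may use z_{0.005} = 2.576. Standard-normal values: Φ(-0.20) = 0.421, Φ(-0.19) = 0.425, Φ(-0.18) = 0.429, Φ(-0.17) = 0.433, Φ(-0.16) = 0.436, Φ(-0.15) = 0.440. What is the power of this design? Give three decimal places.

Power ≈ 0.421

z_β = |p₁−p₂|·√(n/[p₁q₁+p₂q₂]) − z_{α/2}
    = 0.06 · √(744/0.4740) − 2.576
    = 0.06 · 39.6184 − 2.576
    = 2.3771 − 2.576 = -0.1989 → -0.20
Power = Φ(-0.20) = 0.421.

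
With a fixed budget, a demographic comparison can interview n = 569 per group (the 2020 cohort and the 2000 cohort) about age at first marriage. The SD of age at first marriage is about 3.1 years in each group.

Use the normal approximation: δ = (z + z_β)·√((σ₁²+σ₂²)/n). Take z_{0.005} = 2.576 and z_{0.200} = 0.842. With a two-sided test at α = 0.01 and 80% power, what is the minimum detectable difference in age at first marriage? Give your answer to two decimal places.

δ = (z_{α/2} + z_β) · √((σ₁²+σ₂²)/n)
  = (2.576 + 0.842) · √(19.22/569)
  = 3.418 · √0.03378
  = 3.418 · 0.1838
  = 0.6282

Minimum detectable difference ≈ 0.63 years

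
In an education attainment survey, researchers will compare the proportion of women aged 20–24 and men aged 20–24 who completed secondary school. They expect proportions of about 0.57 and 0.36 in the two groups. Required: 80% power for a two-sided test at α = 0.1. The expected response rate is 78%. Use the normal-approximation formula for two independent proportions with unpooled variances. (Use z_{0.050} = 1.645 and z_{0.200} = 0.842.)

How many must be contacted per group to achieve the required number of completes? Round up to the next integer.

n = (z_{α/2} + z_β)² · [p₁(1−p₁) + p₂(1−p₂)] / (p₁ − p₂)²
  = (1.645 + 0.842)² · (0.57·0.43 + 0.36·0.64) / (0.21)²
  = (2.487)² · (0.2451 + 0.2304) / 0.0441
  = 6.1852 · 0.4755 / 0.0441
  = 66.69
Adjust for 78% response: 66.69 / 0.78 = 85.50.
Round up → n = 86 per group.

n = 86 per group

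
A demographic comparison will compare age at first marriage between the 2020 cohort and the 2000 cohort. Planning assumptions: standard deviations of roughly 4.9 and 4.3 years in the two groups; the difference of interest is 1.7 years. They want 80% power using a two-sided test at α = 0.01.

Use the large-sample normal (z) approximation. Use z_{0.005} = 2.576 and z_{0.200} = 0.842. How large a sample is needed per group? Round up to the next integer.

n = (z_{α/2} + z_β)² · (σ₁² + σ₂²) / δ²
  = (2.576 + 0.842)² · (4.9² + 4.3² = 42.5) / 1.7²
  = 11.6827 · 42.5 / 2.89
  = 171.80
Round up → n = 172 per group.

n = 172 per group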